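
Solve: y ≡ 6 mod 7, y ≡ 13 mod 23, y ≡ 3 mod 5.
M = 7 × 23 × 5 = 805. M₁ = 115, y₁ ≡ 5 mod 7. M₂ = 35, y₂ ≡ 2 mod 23. M₃ = 161, y₃ ≡ 1 mod 5. y = 6×115×5 + 13×35×2 + 3×161×1 ≡ 13 mod 805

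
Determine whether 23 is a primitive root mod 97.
ord_97(23) divides 96. For each prime q|96: 23^{48}≡96, 23^{32}≡61, none ≡ 1. So 23 has order 96 and is a primitive root mod 97.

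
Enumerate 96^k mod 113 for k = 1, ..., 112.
96^1, 96^2, ..., 96^{112} mod 113: [96, 63, 59, 14, 101, 91, 35, 83, 58, 31, 38, 32, 21, 95, 80, 109, 68, 87, 103, 57, 48, 88, 86, 7, 107, 102, 74, 98, 29, 72, 19, 16, 67, 104, 40, 111, 34, 100, 108, 85, 24, 44, 43, 60, 110, 51, 37, 49, 71, 36, 66, 8, 90, 52, 20, 112, 17, 50, 54, 99, 12, 22, 78, 30, 55, 82, 75, 81, 92, 18, 33, 4, 45, 26, 10, 56, 65, 25, 27, 106, 6, 11, 39, 15, 84, 41, 94, 97, 46, 9, 73, 2, 79, 13, 5, 28, 89, 69, 70, 53, 3, 62, 76, 64, 42, 77, 47, 105, 23, 61, 93, 1]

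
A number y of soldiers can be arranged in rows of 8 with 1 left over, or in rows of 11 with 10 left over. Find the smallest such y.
M = 8 × 11 = 88. M₁ = 11, y₁ ≡ 3 (mod 8). M₂ = 8, y₂ ≡ 7 (mod 11). y = 1×11×3 + 10×8×7 ≡ 65 (mod 88)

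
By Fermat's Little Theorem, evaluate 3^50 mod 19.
By Fermat: 3^{18} ≡ 1 mod 19. 50 = 2×18 + 14. So 3^{50} ≡ 3^{14} ≡ 4 mod 19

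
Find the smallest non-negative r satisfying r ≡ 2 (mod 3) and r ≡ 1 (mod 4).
M = 3 × 4 = 12. M₁ = 4, y₁ ≡ 1 (mod 3). M₂ = 3, y₂ ≡ 3 (mod 4). r = 2×4×1 + 1×3×3 ≡ 5 (mod 12)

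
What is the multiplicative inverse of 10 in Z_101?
Since 101 is prime, by Fermat 10^(-1) ≡ 10^{99} ≡ 91 (mod 101). Verify: 10 × 91 = 910 ≡ 1 (mod 101)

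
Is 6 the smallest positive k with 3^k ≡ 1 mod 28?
Powers of 3 mod 28: 3^1≡3, 3^2≡9, 3^3≡27, 3^4≡25, 3^5≡19, 3^6≡1. First k with 3^k≡1 is k=6. Yes, ord_28(3) = 6.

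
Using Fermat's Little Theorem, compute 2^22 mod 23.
By Fermat's Little Theorem, 2^{22} ≡ 1 mod 23 since 23 is prime and gcd(2, 23) = 1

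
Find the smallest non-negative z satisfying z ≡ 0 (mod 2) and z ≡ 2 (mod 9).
M = 2 × 9 = 18. M₁ = 9, y₁ ≡ 1 (mod 2). M₂ = 2, y₂ ≡ 5 (mod 9). z = 0×9×1 + 2×2×5 ≡ 2 (mod 18)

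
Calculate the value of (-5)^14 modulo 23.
By repeated squaring mod 23: (-5)^{1}≡18, (-5)^{2}≡2, (-5)^{4}≡4, (-5)^{8}≡16. Then (-5)^{14} = (-5)^{8+4+2} ≡ 16 × 4 × 2 ≡ 13 mod 23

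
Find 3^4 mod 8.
3^{4} = 81 ≡ 1 mod 8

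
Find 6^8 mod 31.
By repeated squaring mod 31: 6^{1}≡6, 6^{2}≡5, 6^{4}≡25, 6^{8}≡5. So 6^{8} ≡ 5 mod 31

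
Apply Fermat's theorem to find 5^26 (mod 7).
By Fermat: 5^{6} ≡ 1 (mod 7). 26 = 4×6 + 2. So 5^{26} ≡ 5^{2} ≡ 4 (mod 7)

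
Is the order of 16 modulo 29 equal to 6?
Powers of 16 mod 29: 16^1≡16, 16^2≡24, 16^3≡7, 16^4≡25, 16^5≡23, 16^6≡20, 16^7≡1. 16^6≡20≢1, so ord ≠ 6. No, the actual order is 7.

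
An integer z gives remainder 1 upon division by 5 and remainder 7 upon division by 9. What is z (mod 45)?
M = 5 × 9 = 45. M₁ = 9, y₁ ≡ 4 (mod 5). M₂ = 5, y₂ ≡ 2 (mod 9). z = 1×9×4 + 7×5×2 ≡ 16 (mod 45)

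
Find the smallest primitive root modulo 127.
g = 3. Powers: [3, 9, 27, 81, 116, 94, ...] generates all 126 non-zero residues.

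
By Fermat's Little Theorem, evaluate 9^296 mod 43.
By Fermat: 9^{42} ≡ 1 (mod 43). 296 ≡ 2 (mod 42). So 9^{296} ≡ 9^{2} ≡ 38 (mod 43)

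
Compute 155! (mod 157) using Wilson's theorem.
(156)! = (155)! × (156) ≡ -1 (mod 157). So (155)! ≡ -1 × (156)^(-1) ≡ (-1)×(-1) = 1 (mod 157)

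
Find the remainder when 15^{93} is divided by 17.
By Fermat: 15^{16} ≡ 1 (mod 17). 93 = 5×16 + 13. So 15^{93} ≡ 15^{13} ≡ 2 (mod 17)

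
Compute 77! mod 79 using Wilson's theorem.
(78)! = (77)! × (78) ≡ -1 mod 79. So (77)! ≡ -1 × (78)^(-1) ≡ (-1)×(-1) = 1 mod 79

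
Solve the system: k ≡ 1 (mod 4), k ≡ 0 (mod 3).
M = 4 × 3 = 12. M₁ = 3, y₁ ≡ 3 (mod 4). M₂ = 4, y₂ ≡ 1 (mod 3). k = 1×3×3 + 0×4×1 ≡ 9 (mod 12)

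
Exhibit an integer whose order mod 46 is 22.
5 has order 22 mod 46 since 5^{22} ≡ 1 mod 46 and no smaller power works.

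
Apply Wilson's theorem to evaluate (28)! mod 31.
(30)! = (28)! × (29) × (30) ≡ -1 (mod 31). So (28)! ≡ -1 × [(30)(29)]^(-1) ≡ 15 (mod 31)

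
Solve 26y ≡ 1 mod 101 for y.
Since 101 is prime, by Fermat 26^(-1) ≡ 26^{99} ≡ 35 mod 101. Verify: 26 × 35 = 910 ≡ 1 mod 101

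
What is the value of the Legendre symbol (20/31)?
(20/31) = 20^{15} mod 31 = 1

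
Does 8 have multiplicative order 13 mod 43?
Powers of 8 mod 43: 8^1≡8, 8^2≡21, 8^3≡39, 8^4≡11, 8^5≡2, 8^6≡16, 8^7≡42, 8^8≡35, 8^9≡22, 8^10≡4, 8^11≡32, 8^12≡41, 8^13≡27, 8^14≡1. 8^13≡27≢1, so ord ≠ 13. No, the actual order is 14.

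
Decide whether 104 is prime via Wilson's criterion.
(103)! mod 104 = 0. Since 0 ≢ -1 (mod 104), 104 is not prime.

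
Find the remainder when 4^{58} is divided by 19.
By Fermat: 4^{18} ≡ 1 (mod 19). 58 = 3×18 + 4. So 4^{58} ≡ 4^{4} ≡ 9 (mod 19)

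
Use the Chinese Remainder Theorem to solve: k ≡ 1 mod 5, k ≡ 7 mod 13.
M = 5 × 13 = 65. M₁ = 13, y₁ ≡ 2 mod 5. M₂ = 5, y₂ ≡ 8 mod 13. k = 1×13×2 + 7×5×8 ≡ 46 mod 65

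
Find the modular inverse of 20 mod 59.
Since 59 is prime, by Fermat 20^(-1) ≡ 20^{57} ≡ 3 mod 59. Verify: 20 × 3 = 60 ≡ 1 mod 59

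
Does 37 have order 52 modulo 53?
37^{26} ≡ 1 mod 53 and 26 < 52, so ord_53(37) = 26 ≠ 52 and 37 is not a primitive root.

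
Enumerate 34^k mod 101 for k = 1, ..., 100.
34^1, 34^2, ..., 34^{100} mod 101: [34, 45, 15, 5, 69, 23, 75, 25, 42, 14, 72, 24, 8, 70, 57, 19, 40, 47, 83, 95, 99, 33, 11, 71, 91, 64, 55, 52, 51, 17, 73, 58, 53, 85, 62, 88, 63, 21, 7, 36, 12, 4, 35, 79, 60, 20, 74, 92, 98, 100, 67, 56, 86, 96, 32, 78, 26, 76, 59, 87, 29, 77, 93, 31, 44, 82, 61, 54, 18, 6, 2, 68, 90, 30, 10, 37, 46, 49, 50, 84, 28, 43, 48, 16, 39, 13, 38, 80, 94, 65, 89, 97, 66, 22, 41, 81, 27, 9, 3, 1]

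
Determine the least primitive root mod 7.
g = 3. For each prime q|6: 3^{3}≡6, 3^{2}≡2, none ≡ 1, so ord_7(3) = 6 and 3 is a primitive root.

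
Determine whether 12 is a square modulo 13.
By Euler's criterion: 12^{6} ≡ 1 (mod 13). Since this equals 1, 12 is a QR.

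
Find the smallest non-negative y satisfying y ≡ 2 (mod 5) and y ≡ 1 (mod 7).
M = 5 × 7 = 35. M₁ = 7, y₁ ≡ 3 (mod 5). M₂ = 5, y₂ ≡ 3 (mod 7). y = 2×7×3 + 1×5×3 ≡ 22 (mod 35)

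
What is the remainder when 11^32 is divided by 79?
By repeated squaring mod 79: 11^{1}≡11, 11^{2}≡42, 11^{4}≡26, 11^{8}≡44, 11^{16}≡40, 11^{32}≡20. So 11^{32} ≡ 20 mod 79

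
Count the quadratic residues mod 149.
For prime 149, there are (p-1)/2 = (149-1)/2 = 74 quadratic residues (excluding 0).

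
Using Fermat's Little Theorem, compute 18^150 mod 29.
By Fermat: 18^{28} ≡ 1 (mod 29). 150 = 5×28 + 10. So 18^{150} ≡ 18^{10} ≡ 22 (mod 29)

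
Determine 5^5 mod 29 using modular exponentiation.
By repeated squaring mod 29: 5^{1}≡5, 5^{2}≡25, 5^{4}≡16. Then 5^{5} = 5^{4+1} ≡ 16 × 5 ≡ 22 mod 29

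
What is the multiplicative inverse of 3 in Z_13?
Since 13 is prime, by Fermat 3^(-1) ≡ 3^{11} ≡ 9 mod 13. Verify: 3 × 9 = 27 ≡ 1 mod 13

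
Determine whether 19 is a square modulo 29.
By Euler's criterion: 19^{14} ≡ 28 (mod 29). Since this equals -1 (≡ 28), 19 is not a QR.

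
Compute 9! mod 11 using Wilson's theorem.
(10)! = (9)! × (10) ≡ -1 mod 11. So (9)! ≡ -1 × (10)^(-1) ≡ (-1)×(-1) = 1 mod 11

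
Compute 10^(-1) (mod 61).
Since 61 is prime, by Fermat 10^(-1) ≡ 10^{59} ≡ 55 (mod 61). Verify: 10 × 55 = 550 ≡ 1 (mod 61)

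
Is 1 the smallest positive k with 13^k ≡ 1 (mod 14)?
Powers of 13 mod 14: 13^1≡13, 13^2≡1. 13^1≡13≢1, so ord ≠ 1. No, the actual order is 2.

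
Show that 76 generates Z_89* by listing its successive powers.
76^1, 76^2, ..., 76^{88} mod 89: [76, 80, 28, 81, 15, 72, 43, 64, 58, 47, 12, 22, 70, 69, 82, 2, 63, 71, 56, 73, 30, 55, 86, 39, 27, 5, 24, 44, 51, 49, 75, 4, 37, 53, 23, 57, 60, 21, 83, 78, 54, 10, 48, 88, 13, 9, 61, 8, 74, 17, 46, 25, 31, 42, 77, 67, 19, 20, 7, 87, 26, 18, 33, 16, 59, 34, 3, 50, 62, 84, 65, 45, 38, 40, 14, 85, 52, 36, 66, 32, 29, 68, 6, 11, 35, 79, 41, 1]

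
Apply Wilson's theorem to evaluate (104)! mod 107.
(106)! = (104)! × (105) × (106) ≡ -1 (mod 107). So (104)! ≡ -1 × [(106)(105)]^(-1) ≡ 53 (mod 107)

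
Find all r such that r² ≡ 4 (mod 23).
The square roots of 4 mod 23 are 2 and 21. Verify: 2² = 4 ≡ 4 (mod 23)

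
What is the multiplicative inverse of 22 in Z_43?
Since 43 is prime, by Fermat 22^(-1) ≡ 22^{41} ≡ 2 (mod 43). Verify: 22 × 2 = 44 ≡ 1 (mod 43)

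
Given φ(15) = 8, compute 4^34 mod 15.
By Euler: 4^{8} ≡ 1 mod 15 since gcd(4, 15) = 1. 34 = 4×8 + 2. So 4^{34} ≡ 4^{2} ≡ 1 mod 15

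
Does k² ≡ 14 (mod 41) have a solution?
By Euler's criterion: 14^{20} ≡ 40 (mod 41). Since this equals -1 (≡ 40), 14 is not a QR.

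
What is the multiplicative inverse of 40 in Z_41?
Since 41 is prime, by Fermat 40^(-1) ≡ 40^{39} ≡ 40 mod 41. Verify: 40 × 40 = 1600 ≡ 1 mod 41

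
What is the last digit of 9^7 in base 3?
By repeated squaring mod 3: 9^{1}≡0, 9^{2}≡0, 9^{4}≡0. Then 9^{7} = 9^{4+2+1} ≡ 0 × 0 × 0 ≡ 0 mod 3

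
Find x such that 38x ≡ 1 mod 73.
Since 73 is prime, by Fermat 38^(-1) ≡ 38^{71} ≡ 25 mod 73. Verify: 38 × 25 = 950 ≡ 1 mod 73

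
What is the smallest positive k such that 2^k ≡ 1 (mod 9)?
Powers of 2 mod 9: 2^1≡2, 2^2≡4, 2^3≡8, 2^4≡7, 2^5≡5, 2^6≡1. ord_9(2) = 6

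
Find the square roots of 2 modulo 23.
The square roots of 2 mod 23 are 18 and 5. Verify: 18² = 324 ≡ 2 mod 23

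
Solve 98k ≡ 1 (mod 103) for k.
Since 103 is prime, by Fermat 98^(-1) ≡ 98^{101} ≡ 41 (mod 103). Verify: 98 × 41 = 4018 ≡ 1 (mod 103)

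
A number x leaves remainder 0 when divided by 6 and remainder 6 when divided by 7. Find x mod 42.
M = 6 × 7 = 42. M₁ = 7, y₁ ≡ 1 mod 6. M₂ = 6, y₂ ≡ 6 mod 7. x = 0×7×1 + 6×6×6 ≡ 6 mod 42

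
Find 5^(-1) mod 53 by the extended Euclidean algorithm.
Extended GCD: 5(-21) + 53(2) = 1. So 5^(-1) ≡ -21 ≡ 32 mod 53. Verify: 5 × 32 = 160 ≡ 1 mod 53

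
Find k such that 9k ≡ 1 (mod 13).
Since 13 is prime, by Fermat 9^(-1) ≡ 9^{11} ≡ 3 (mod 13). Verify: 9 × 3 = 27 ≡ 1 (mod 13)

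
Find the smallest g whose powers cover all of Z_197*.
g = 2. For each prime q|196: 2^{98}≡196, 2^{28}≡104, none ≡ 1, so ord_197(2) = 196 and 2 is a primitive root.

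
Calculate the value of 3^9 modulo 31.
By repeated squaring mod 31: 3^{1}≡3, 3^{2}≡9, 3^{4}≡19, 3^{8}≡20. Then 3^{9} = 3^{8+1} ≡ 20 × 3 ≡ 29 mod 31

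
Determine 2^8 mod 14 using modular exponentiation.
By repeated squaring mod 14: 2^{1}≡2, 2^{2}≡4, 2^{4}≡2, 2^{8}≡4. So 2^{8} ≡ 4 mod 14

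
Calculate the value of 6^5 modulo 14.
By repeated squaring (mod 14): 6^{1}≡6, 6^{2}≡8, 6^{4}≡8. Then 6^{5} = 6^{4+1} ≡ 8 × 6 ≡ 6 (mod 14)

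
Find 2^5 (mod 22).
By repeated squaring (mod 22): 2^{1}≡2, 2^{2}≡4, 2^{4}≡16. Then 2^{5} = 2^{4+1} ≡ 16 × 2 ≡ 10 (mod 22)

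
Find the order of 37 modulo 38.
Powers of 37 mod 38: 37^1≡37, 37^2≡1. So the order of 37 is 2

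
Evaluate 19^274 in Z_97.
Using Fermat: 19^{96} ≡ 1 (mod 97). 274 ≡ 82 (mod 96). So 19^{274} ≡ 19^{82} ≡ 27 (mod 97)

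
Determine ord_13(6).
Powers of 6 mod 13: 6^1≡6, 6^2≡10, 6^3≡8, 6^4≡9, 6^5≡2, 6^6≡12, 6^7≡7, 6^8≡3, 6^9≡5, 6^10≡4, 6^11≡11, 6^12≡1. ord_13(6) = 12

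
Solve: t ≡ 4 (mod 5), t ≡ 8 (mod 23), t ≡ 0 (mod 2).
M = 5 × 23 × 2 = 230. M₁ = 46, y₁ ≡ 1 (mod 5). M₂ = 10, y₂ ≡ 7 (mod 23). M₃ = 115, y₃ ≡ 1 (mod 2). t = 4×46×1 + 8×10×7 + 0×115×1 ≡ 54 (mod 230)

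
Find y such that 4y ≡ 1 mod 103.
Since 103 is prime, by Fermat 4^(-1) ≡ 4^{101} ≡ 26 mod 103. Verify: 4 × 26 = 104 ≡ 1 mod 103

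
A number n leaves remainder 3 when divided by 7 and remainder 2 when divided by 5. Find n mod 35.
M = 7 × 5 = 35. M₁ = 5, y₁ ≡ 3 mod 7. M₂ = 7, y₂ ≡ 3 mod 5. n = 3×5×3 + 2×7×3 ≡ 17 mod 35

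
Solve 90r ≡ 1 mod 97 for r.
Since 97 is prime, by Fermat 90^(-1) ≡ 90^{95} ≡ 83 mod 97. Verify: 90 × 83 = 7470 ≡ 1 mod 97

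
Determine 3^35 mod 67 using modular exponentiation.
By repeated squaring (mod 67): 3^{1}≡3, 3^{2}≡9, 3^{4}≡14, 3^{8}≡62, 3^{16}≡25, 3^{32}≡22. Then 3^{35} = 3^{32+2+1} ≡ 22 × 9 × 3 ≡ 58 (mod 67)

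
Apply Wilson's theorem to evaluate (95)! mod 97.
(96)! = (95)! × (96) ≡ -1 (mod 97). So (95)! ≡ -1 × (96)^(-1) ≡ (-1)×(-1) = 1 (mod 97)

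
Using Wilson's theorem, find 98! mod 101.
(100)! = (98)! × (99) × (100) ≡ -1 (mod 101). So (98)! ≡ -1 × [(100)(99)]^(-1) ≡ 50 (mod 101)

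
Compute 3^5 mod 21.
By repeated squaring (mod 21): 3^{1}≡3, 3^{2}≡9, 3^{4}≡18. Then 3^{5} = 3^{4+1} ≡ 18 × 3 ≡ 12 (mod 21)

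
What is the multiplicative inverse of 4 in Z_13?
Since 13 is prime, by Fermat 4^(-1) ≡ 4^{11} ≡ 10 mod 13. Verify: 4 × 10 = 40 ≡ 1 mod 13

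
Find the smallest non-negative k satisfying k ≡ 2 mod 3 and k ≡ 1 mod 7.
M = 3 × 7 = 21. M₁ = 7, y₁ ≡ 1 mod 3. M₂ = 3, y₂ ≡ 5 mod 7. k = 2×7×1 + 1×3×5 ≡ 8 mod 21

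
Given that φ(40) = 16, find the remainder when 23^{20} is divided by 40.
By Euler: 23^{16} ≡ 1 (mod 40) since gcd(23, 40) = 1. 20 = 1×16 + 4. So 23^{20} ≡ 23^{4} ≡ 1 (mod 40)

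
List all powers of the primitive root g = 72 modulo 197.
72^1, 72^2, ..., 72^{196} mod 197: [72, 62, 130, 101, 180, 155, 128, 154, 56, 92, 123, 188, 140, 33, 12, 76, 153, 181, 30, 190, 87, 157, 75, 81, 119, 97, 89, 104, 2, 144, 124, 63, 5, 163, 113, 59, 111, 112, 184, 49, 179, 83, 66, 24, 152, 109, 165, 60, 183, 174, 117, 150, 162, 41, 194, 178, 11, 4, 91, 51, 126, 10, 129, 29, 118, 25, 27, 171, 98, 161, 166, 132, 48, 107, 21, 133, 120, 169, 151, 37, 103, 127, 82, 191, 159, 22, 8, 182, 102, 55, 20, 61, 58, 39, 50, 54, 145, 196, 125, 135, 67, 96, 17, 42, 69, 43, 141, 105, 74, 9, 57, 164, 185, 121, 44, 16, 167, 7, 110, 40, 122, 116, 78, 100, 108, 93, 195, 53, 73, 134, 192, 34, 84, 138, 86, 85, 13, 148, 18, 114, 131, 173, 45, 88, 32, 137, 14, 23, 80, 47, 35, 156, 3, 19, 186, 193, 106, 146, 71, 187, 68, 168, 79, 172, 170, 26, 99, 36, 31, 65, 149, 90, 176, 64, 77, 28, 46, 160, 94, 70, 115, 6, 38, 175, 189, 15, 95, 142, 177, 136, 139, 158, 147, 143, 52, 1]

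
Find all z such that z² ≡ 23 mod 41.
The square roots of 23 mod 41 are 33 and 8. Verify: 33² = 1089 ≡ 23 mod 41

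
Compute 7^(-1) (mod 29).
Since 29 is prime, by Fermat 7^(-1) ≡ 7^{27} ≡ 25 (mod 29). Verify: 7 × 25 = 175 ≡ 1 (mod 29)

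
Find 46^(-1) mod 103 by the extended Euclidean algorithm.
Extended GCD: 46(-47) + 103(21) = 1. So 46^(-1) ≡ -47 ≡ 56 mod 103. Verify: 46 × 56 = 2576 ≡ 1 mod 103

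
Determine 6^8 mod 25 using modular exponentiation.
By repeated squaring (mod 25): 6^{1}≡6, 6^{2}≡11, 6^{4}≡21, 6^{8}≡16. So 6^{8} ≡ 16 (mod 25)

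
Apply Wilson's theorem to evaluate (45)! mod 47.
(46)! = (45)! × (46) ≡ -1 (mod 47). So (45)! ≡ -1 × (46)^(-1) ≡ (-1)×(-1) = 1 (mod 47)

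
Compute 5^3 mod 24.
5^{3} = 125 ≡ 5 (mod 24)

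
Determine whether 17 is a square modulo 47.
By Euler's criterion: 17^{23} ≡ 1 mod 47. Since this equals 1, 17 is a QR.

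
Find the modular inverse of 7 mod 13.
Since 13 is prime, by Fermat 7^(-1) ≡ 7^{11} ≡ 2 mod 13. Verify: 7 × 2 = 14 ≡ 1 mod 13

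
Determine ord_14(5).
Powers of 5 mod 14: 5^1≡5, 5^2≡11, 5^3≡13, 5^4≡9, 5^5≡3, 5^6≡1. So the order of 5 is 6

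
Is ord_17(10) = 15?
Powers of 10 mod 17: 10^1≡10, 10^2≡15, 10^3≡14, 10^4≡4, 10^5≡6, 10^6≡9, 10^7≡5, 10^8≡16, 10^9≡7, 10^10≡2, 10^11≡3, 10^12≡13, 10^13≡11, 10^14≡8, 10^15≡12, 10^16≡1. 10^15≡12≢1, so ord ≠ 15. No, the actual order is 16.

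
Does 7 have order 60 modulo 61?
ord_61(7) divides 60. For each prime q|60: 7^{30}≡60, 7^{20}≡47, 7^{12}≡34, none ≡ 1. So 7 has order 60 and is a primitive root mod 61.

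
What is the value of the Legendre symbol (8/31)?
(8/31) = 8^{15} mod 31 = 1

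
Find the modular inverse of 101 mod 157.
Since 157 is prime, by Fermat 101^(-1) ≡ 101^{155} ≡ 14 mod 157. Verify: 101 × 14 = 1414 ≡ 1 mod 157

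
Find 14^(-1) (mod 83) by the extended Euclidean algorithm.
Extended GCD: 14(6) + 83(-1) = 1. So 14^(-1) ≡ 6 (mod 83). Verify: 14 × 6 = 84 ≡ 1 (mod 83)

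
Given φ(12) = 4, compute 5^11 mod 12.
By Euler: 5^{4} ≡ 1 (mod 12) since gcd(5, 12) = 1. 11 = 2×4 + 3. So 5^{11} ≡ 5^{3} ≡ 5 (mod 12)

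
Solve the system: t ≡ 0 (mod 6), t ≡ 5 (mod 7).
M = 6 × 7 = 42. M₁ = 7, y₁ ≡ 1 (mod 6). M₂ = 6, y₂ ≡ 6 (mod 7). t = 0×7×1 + 5×6×6 ≡ 12 (mod 42)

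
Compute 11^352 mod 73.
Using Fermat: 11^{72} ≡ 1 (mod 73). 352 ≡ 64 (mod 72). So 11^{352} ≡ 11^{64} ≡ 37 (mod 73)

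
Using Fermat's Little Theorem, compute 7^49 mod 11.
By Fermat: 7^{10} ≡ 1 mod 11. 49 = 4×10 + 9. So 7^{49} ≡ 7^{9} ≡ 8 mod 11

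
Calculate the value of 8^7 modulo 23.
By repeated squaring (mod 23): 8^{1}≡8, 8^{2}≡18, 8^{4}≡2. Then 8^{7} = 8^{4+2+1} ≡ 2 × 18 × 8 ≡ 12 (mod 23)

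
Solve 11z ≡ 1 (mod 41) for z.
Since 41 is prime, by Fermat 11^(-1) ≡ 11^{39} ≡ 15 (mod 41). Verify: 11 × 15 = 165 ≡ 1 (mod 41)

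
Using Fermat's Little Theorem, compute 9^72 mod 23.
By Fermat: 9^{22} ≡ 1 (mod 23). 72 = 3×22 + 6. So 9^{72} ≡ 9^{6} ≡ 3 (mod 23)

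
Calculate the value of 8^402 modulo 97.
Using Fermat: 8^{96} ≡ 1 (mod 97). 402 ≡ 18 (mod 96). So 8^{402} ≡ 8^{18} ≡ 64 (mod 97)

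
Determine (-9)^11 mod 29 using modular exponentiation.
By repeated squaring mod 29: (-9)^{1}≡20, (-9)^{2}≡23, (-9)^{4}≡7, (-9)^{8}≡20. Then (-9)^{11} = (-9)^{8+2+1} ≡ 20 × 23 × 20 ≡ 7 mod 29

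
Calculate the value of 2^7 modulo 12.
By repeated squaring mod 12: 2^{1}≡2, 2^{2}≡4, 2^{4}≡4. Then 2^{7} = 2^{4+2+1} ≡ 4 × 4 × 2 ≡ 8 mod 12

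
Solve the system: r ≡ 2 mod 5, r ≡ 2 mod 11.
M = 5 × 11 = 55. M₁ = 11, y₁ ≡ 1 mod 5. M₂ = 5, y₂ ≡ 9 mod 11. r = 2×11×1 + 2×5×9 ≡ 2 mod 55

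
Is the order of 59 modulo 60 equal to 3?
Powers of 59 mod 60: 59^1≡59, 59^2≡1. Already 59^2≡1, so the order is 2 < 3. No, the actual order is 2.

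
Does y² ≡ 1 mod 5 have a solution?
By Euler's criterion: 1^{2} ≡ 1 mod 5. Since this equals 1, 1 is a QR.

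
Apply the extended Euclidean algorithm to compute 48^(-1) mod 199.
Extended GCD: 48(-29) + 199(7) = 1. So 48^(-1) ≡ -29 ≡ 170 (mod 199). Verify: 48 × 170 = 8160 ≡ 1 (mod 199)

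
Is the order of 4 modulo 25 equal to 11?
Powers of 4 mod 25: 4^1≡4, 4^2≡16, 4^3≡14, 4^4≡6, 4^5≡24, 4^6≡21, 4^7≡9, 4^8≡11, 4^9≡19, 4^10≡1. Already 4^10≡1, so the order is 10 < 11. No, the actual order is 10.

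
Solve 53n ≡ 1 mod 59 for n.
Since 59 is prime, by Fermat 53^(-1) ≡ 53^{57} ≡ 49 mod 59. Verify: 53 × 49 = 2597 ≡ 1 mod 59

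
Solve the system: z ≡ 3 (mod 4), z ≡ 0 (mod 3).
M = 4 × 3 = 12. M₁ = 3, y₁ ≡ 3 (mod 4). M₂ = 4, y₂ ≡ 1 (mod 3). z = 3×3×3 + 0×4×1 ≡ 3 (mod 12)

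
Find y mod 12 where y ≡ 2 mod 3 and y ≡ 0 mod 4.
M = 3 × 4 = 12. M₁ = 4, y₁ ≡ 1 mod 3. M₂ = 3, y₂ ≡ 3 mod 4. y = 2×4×1 + 0×3×3 ≡ 8 mod 12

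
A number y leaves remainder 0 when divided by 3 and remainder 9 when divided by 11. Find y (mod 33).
M = 3 × 11 = 33. M₁ = 11, y₁ ≡ 2 (mod 3). M₂ = 3, y₂ ≡ 4 (mod 11). y = 0×11×2 + 9×3×4 ≡ 9 (mod 33)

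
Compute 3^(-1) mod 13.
Since 13 is prime, by Fermat 3^(-1) ≡ 3^{11} ≡ 9 mod 13. Verify: 3 × 9 = 27 ≡ 1 mod 13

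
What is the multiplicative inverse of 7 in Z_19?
Since 19 is prime, by Fermat 7^(-1) ≡ 7^{17} ≡ 11 mod 19. Verify: 7 × 11 = 77 ≡ 1 mod 19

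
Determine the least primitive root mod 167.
g = 5. For each prime q|166: 5^{83}≡166, 5^{2}≡25, none ≡ 1, so ord_167(5) = 166 and 5 is a primitive root.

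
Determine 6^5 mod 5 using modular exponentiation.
Using Fermat: 6^{4} ≡ 1 (mod 5). 5 ≡ 1 (mod 4). So 6^{5} ≡ 6^{1} ≡ 1 (mod 5)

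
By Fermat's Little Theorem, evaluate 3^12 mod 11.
By Fermat: 3^{10} ≡ 1 (mod 11). So 3^{12} = 3^{10} · 3^{2} ≡ 3^{2} ≡ 9 (mod 11)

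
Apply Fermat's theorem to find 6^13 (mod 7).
By Fermat: 6^{6} ≡ 1 (mod 7). 13 = 2×6 + 1. So 6^{13} ≡ 6^{1} ≡ 6 (mod 7)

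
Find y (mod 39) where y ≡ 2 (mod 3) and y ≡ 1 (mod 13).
M = 3 × 13 = 39. M₁ = 13, y₁ ≡ 1 (mod 3). M₂ = 3, y₂ ≡ 9 (mod 13). y = 2×13×1 + 1×3×9 ≡ 14 (mod 39)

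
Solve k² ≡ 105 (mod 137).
The square roots of 105 mod 137 are 70 and 67. Verify: 70² = 4900 ≡ 105 (mod 137)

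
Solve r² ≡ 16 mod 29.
The square roots of 16 mod 29 are 25 and 4. Verify: 25² = 625 ≡ 16 mod 29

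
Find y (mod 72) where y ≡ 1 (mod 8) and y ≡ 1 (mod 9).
M = 8 × 9 = 72. M₁ = 9, y₁ ≡ 1 (mod 8). M₂ = 8, y₂ ≡ 8 (mod 9). y = 1×9×1 + 1×8×8 ≡ 1 (mod 72)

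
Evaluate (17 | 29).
(17/29) = 17^{14} mod 29 = -1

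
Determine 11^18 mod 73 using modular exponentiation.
By repeated squaring mod 73: 11^{1}≡11, 11^{2}≡48, 11^{4}≡41, 11^{8}≡2, 11^{16}≡4. Then 11^{18} = 11^{16+2} ≡ 4 × 48 ≡ 46 mod 73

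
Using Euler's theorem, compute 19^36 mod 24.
By Euler: 19^{8} ≡ 1 mod 24 since gcd(19, 24) = 1. 36 = 4×8 + 4. So 19^{36} ≡ 19^{4} ≡ 1 mod 24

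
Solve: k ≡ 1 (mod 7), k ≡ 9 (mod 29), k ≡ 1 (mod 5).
M = 7 × 29 × 5 = 1015. M₁ = 145, y₁ ≡ 3 (mod 7). M₂ = 35, y₂ ≡ 5 (mod 29). M₃ = 203, y₃ ≡ 2 (mod 5). k = 1×145×3 + 9×35×5 + 1×203×2 ≡ 386 (mod 1015)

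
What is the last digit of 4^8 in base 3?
Using Fermat: 4^{2} ≡ 1 (mod 3). 8 ≡ 0 (mod 2). So 4^{8} ≡ 4^{0} ≡ 1 (mod 3)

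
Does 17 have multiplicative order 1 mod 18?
Powers of 17 mod 18: 17^1≡17, 17^2≡1. 17^1≡17≢1, so ord ≠ 1. No, the actual order is 2.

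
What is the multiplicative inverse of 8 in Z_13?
Since 13 is prime, by Fermat 8^(-1) ≡ 8^{11} ≡ 5 mod 13. Verify: 8 × 5 = 40 ≡ 1 mod 13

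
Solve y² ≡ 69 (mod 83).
The square roots of 69 mod 83 are 61 and 22. Verify: 61² = 3721 ≡ 69 (mod 83)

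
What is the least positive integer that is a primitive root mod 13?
g = 2. Powers: [2, 4, 8, 3, 6, 12, ...] generates all 12 non-zero residues.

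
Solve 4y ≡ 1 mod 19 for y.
Since 19 is prime, by Fermat 4^(-1) ≡ 4^{17} ≡ 5 mod 19. Verify: 4 × 5 = 20 ≡ 1 mod 19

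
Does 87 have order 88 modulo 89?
87^{22} ≡ 1 (mod 89) and 22 < 88, so ord_89(87) = 22 ≠ 88 and 87 is not a primitive root.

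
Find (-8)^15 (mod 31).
By repeated squaring (mod 31): (-8)^{1}≡23, (-8)^{2}≡2, (-8)^{4}≡4, (-8)^{8}≡16. Then (-8)^{15} = (-8)^{8+4+2+1} ≡ 16 × 4 × 2 × 23 ≡ 30 (mod 31)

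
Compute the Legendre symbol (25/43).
(25/43) = 25^{21} mod 43 = 1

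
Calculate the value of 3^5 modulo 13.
By repeated squaring (mod 13): 3^{1}≡3, 3^{2}≡9, 3^{4}≡3. Then 3^{5} = 3^{4+1} ≡ 3 × 3 ≡ 9 (mod 13)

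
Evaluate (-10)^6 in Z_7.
Using Fermat: (-10)^{6} ≡ 1 (mod 7). 6 ≡ 0 (mod 6). So (-10)^{6} ≡ (-10)^{0} ≡ 1 (mod 7)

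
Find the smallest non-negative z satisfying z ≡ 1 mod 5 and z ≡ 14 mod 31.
M = 5 × 31 = 155. M₁ = 31, y₁ ≡ 1 mod 5. M₂ = 5, y₂ ≡ 25 mod 31. z = 1×31×1 + 14×5×25 ≡ 76 mod 155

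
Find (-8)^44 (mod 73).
By repeated squaring (mod 73): (-8)^{1}≡65, (-8)^{2}≡64, (-8)^{4}≡8, (-8)^{8}≡64, (-8)^{16}≡8, (-8)^{32}≡64. Then (-8)^{44} = (-8)^{32+8+4} ≡ 64 × 64 × 8 ≡ 64 (mod 73)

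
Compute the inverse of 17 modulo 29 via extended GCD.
Extended GCD: 17(12) + 29(-7) = 1. So 17^(-1) ≡ 12 (mod 29). Verify: 17 × 12 = 204 ≡ 1 (mod 29)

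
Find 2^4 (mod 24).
2^{4} = 16 ≡ 16 (mod 24)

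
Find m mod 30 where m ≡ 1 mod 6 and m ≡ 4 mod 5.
M = 6 × 5 = 30. M₁ = 5, y₁ ≡ 5 mod 6. M₂ = 6, y₂ ≡ 1 mod 5. m = 1×5×5 + 4×6×1 ≡ 19 mod 30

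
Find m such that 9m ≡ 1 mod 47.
Since 47 is prime, by Fermat 9^(-1) ≡ 9^{45} ≡ 21 mod 47. Verify: 9 × 21 = 189 ≡ 1 mod 47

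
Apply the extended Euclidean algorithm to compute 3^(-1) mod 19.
Extended GCD: 3(-6) + 19(1) = 1. So 3^(-1) ≡ -6 ≡ 13 mod 19. Verify: 3 × 13 = 39 ≡ 1 mod 19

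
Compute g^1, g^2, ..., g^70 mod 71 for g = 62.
62^1, 62^2, ..., 62^{70} mod 71: [62, 10, 52, 29, 23, 6, 17, 60, 28, 32, 67, 36, 31, 5, 26, 50, 47, 3, 44, 30, 14, 16, 69, 18, 51, 38, 13, 25, 59, 37, 22, 15, 7, 8, 70, 9, 61, 19, 42, 48, 65, 54, 11, 43, 39, 4, 35, 40, 66, 45, 21, 24, 68, 27, 41, 57, 55, 2, 53, 20, 33, 58, 46, 12, 34, 49, 56, 64, 63, 1]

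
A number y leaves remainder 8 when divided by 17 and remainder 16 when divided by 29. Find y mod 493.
M = 17 × 29 = 493. M₁ = 29, y₁ ≡ 10 mod 17. M₂ = 17, y₂ ≡ 12 mod 29. y = 8×29×10 + 16×17×12 ≡ 161 mod 493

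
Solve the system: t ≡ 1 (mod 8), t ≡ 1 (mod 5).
M = 8 × 5 = 40. M₁ = 5, y₁ ≡ 5 (mod 8). M₂ = 8, y₂ ≡ 2 (mod 5). t = 1×5×5 + 1×8×2 ≡ 1 (mod 40)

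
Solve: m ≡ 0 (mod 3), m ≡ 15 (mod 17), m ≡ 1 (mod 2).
M = 3 × 17 × 2 = 102. M₁ = 34, y₁ ≡ 1 (mod 3). M₂ = 6, y₂ ≡ 3 (mod 17). M₃ = 51, y₃ ≡ 1 (mod 2). m = 0×34×1 + 15×6×3 + 1×51×1 ≡ 15 (mod 102)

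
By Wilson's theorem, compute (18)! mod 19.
By Wilson's theorem, (18)! ≡ -1 ≡ 18 mod 19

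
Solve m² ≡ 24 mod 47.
The square roots of 24 mod 47 are 27 and 20. Verify: 27² = 729 ≡ 24 mod 47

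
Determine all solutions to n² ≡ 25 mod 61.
The square roots of 25 mod 61 are 56 and 5. Verify: 56² = 3136 ≡ 25 mod 61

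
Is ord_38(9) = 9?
Powers of 9 mod 38: 9^1≡9, 9^2≡5, 9^3≡7, 9^4≡25, 9^5≡35, 9^6≡11, 9^7≡23, 9^8≡17, 9^9≡1. First k with 9^k≡1 is k=9. Yes, ord_38(9) = 9.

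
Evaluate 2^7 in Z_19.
By repeated squaring (mod 19): 2^{1}≡2, 2^{2}≡4, 2^{4}≡16. Then 2^{7} = 2^{4+2+1} ≡ 16 × 4 × 2 ≡ 14 (mod 19)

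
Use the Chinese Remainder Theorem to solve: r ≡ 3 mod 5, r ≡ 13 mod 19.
M = 5 × 19 = 95. M₁ = 19, y₁ ≡ 4 mod 5. M₂ = 5, y₂ ≡ 4 mod 19. r = 3×19×4 + 13×5×4 ≡ 13 mod 95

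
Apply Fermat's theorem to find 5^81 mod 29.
By Fermat: 5^{28} ≡ 1 mod 29. 81 = 2×28 + 25. So 5^{81} ≡ 5^{25} ≡ 13 mod 29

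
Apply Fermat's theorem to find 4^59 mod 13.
By Fermat: 4^{12} ≡ 1 mod 13. 59 = 4×12 + 11. So 4^{59} ≡ 4^{11} ≡ 10 mod 13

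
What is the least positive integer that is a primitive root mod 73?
g = 5. Powers: [5, 25, 52, 41, 59, 3, 15, 2, 10, ...] generates all 72 non-zero residues.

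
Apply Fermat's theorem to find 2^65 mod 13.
By Fermat: 2^{12} ≡ 1 mod 13. 65 = 5×12 + 5. So 2^{65} ≡ 2^{5} ≡ 6 mod 13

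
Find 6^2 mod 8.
6^{2} = 36 ≡ 4 mod 8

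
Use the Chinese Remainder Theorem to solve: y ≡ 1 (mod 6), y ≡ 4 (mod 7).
M = 6 × 7 = 42. M₁ = 7, y₁ ≡ 1 (mod 6). M₂ = 6, y₂ ≡ 6 (mod 7). y = 1×7×1 + 4×6×6 ≡ 25 (mod 42)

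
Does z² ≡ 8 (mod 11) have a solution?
By Euler's criterion: 8^{5} ≡ 10 (mod 11). Since this equals -1 (≡ 10), 8 is not a QR.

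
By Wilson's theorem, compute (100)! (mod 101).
By Wilson's theorem, (100)! ≡ -1 ≡ 100 (mod 101)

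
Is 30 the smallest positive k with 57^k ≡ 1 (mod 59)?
Powers of 57 mod 59: 57^1≡57, 57^2≡4, 57^3≡51, 57^4≡16, 57^5≡27, 57^6≡5, 57^7≡49, 57^8≡20, 57^9≡19, 57^10≡21, 57^11≡17, 57^12≡25, 57^13≡9, 57^14≡41, 57^15≡36, 57^16≡46, 57^17≡26, 57^18≡7, 57^19≡45, 57^20≡28, 57^21≡3, 57^22≡53, 57^23≡12, 57^24≡35, 57^25≡48, 57^26≡22, 57^27≡15, 57^28≡29, 57^29≡1. Already 57^29≡1, so the order is 29 < 30. No, the actual order is 29.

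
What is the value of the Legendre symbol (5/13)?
(5/13) = 5^{6} mod 13 = -1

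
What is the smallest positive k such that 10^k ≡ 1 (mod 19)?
Powers of 10 mod 19: 10^1≡10, 10^2≡5, 10^3≡12, 10^4≡6, 10^5≡3, 10^6≡11, 10^7≡15, 10^8≡17, 10^9≡18, 10^10≡9, 10^11≡14, 10^12≡7, 10^13≡13, 10^14≡16, 10^15≡8, 10^16≡4, 10^17≡2, 10^18≡1. Order = 18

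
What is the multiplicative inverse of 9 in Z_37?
Since 37 is prime, by Fermat 9^(-1) ≡ 9^{35} ≡ 33 mod 37. Verify: 9 × 33 = 297 ≡ 1 mod 37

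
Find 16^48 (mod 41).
Using Fermat: 16^{40} ≡ 1 (mod 41). 48 ≡ 8 (mod 40). So 16^{48} ≡ 16^{8} ≡ 37 (mod 41)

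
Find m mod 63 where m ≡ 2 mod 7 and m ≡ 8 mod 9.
M = 7 × 9 = 63. M₁ = 9, y₁ ≡ 4 mod 7. M₂ = 7, y₂ ≡ 4 mod 9. m = 2×9×4 + 8×7×4 ≡ 44 mod 63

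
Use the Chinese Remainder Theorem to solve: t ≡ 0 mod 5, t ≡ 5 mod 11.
M = 5 × 11 = 55. M₁ = 11, y₁ ≡ 1 mod 5. M₂ = 5, y₂ ≡ 9 mod 11. t = 0×11×1 + 5×5×9 ≡ 5 mod 55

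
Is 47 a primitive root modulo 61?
47^{3} ≡ 1 (mod 61) and 3 < 60, so ord_61(47) = 3 ≠ 60 and 47 is not a primitive root.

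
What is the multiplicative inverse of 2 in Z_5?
Since 5 is prime, by Fermat 2^(-1) ≡ 2^{3} ≡ 3 (mod 5). Verify: 2 × 3 = 6 ≡ 1 (mod 5)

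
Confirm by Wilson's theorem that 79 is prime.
(78)! mod 79 = 78. Since this equals -1 (mod 79), Wilson confirms 79 is prime.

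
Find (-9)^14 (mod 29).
By repeated squaring (mod 29): (-9)^{1}≡20, (-9)^{2}≡23, (-9)^{4}≡7, (-9)^{8}≡20. Then (-9)^{14} = (-9)^{8+4+2} ≡ 20 × 7 × 23 ≡ 1 (mod 29)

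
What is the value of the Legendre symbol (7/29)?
(7/29) = 7^{14} mod 29 = 1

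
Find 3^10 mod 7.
Using Fermat: 3^{6} ≡ 1 mod 7. 10 ≡ 4 mod 6. So 3^{10} ≡ 3^{4} ≡ 4 mod 7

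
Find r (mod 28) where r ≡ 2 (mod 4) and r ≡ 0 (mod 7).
M = 4 × 7 = 28. M₁ = 7, y₁ ≡ 3 (mod 4). M₂ = 4, y₂ ≡ 2 (mod 7). r = 2×7×3 + 0×4×2 ≡ 14 (mod 28)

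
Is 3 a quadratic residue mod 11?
By Euler's criterion: 3^{5} ≡ 1 (mod 11). Since this equals 1, 3 is a QR.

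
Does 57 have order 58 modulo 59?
57^{29} ≡ 1 mod 59 and 29 < 58, so ord_59(57) = 29 ≠ 58 and 57 is not a primitive root.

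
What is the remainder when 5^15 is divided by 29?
By repeated squaring (mod 29): 5^{1}≡5, 5^{2}≡25, 5^{4}≡16, 5^{8}≡24. Then 5^{15} = 5^{8+4+2+1} ≡ 24 × 16 × 25 × 5 ≡ 5 (mod 29)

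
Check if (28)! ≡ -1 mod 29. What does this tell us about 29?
(28)! mod 29 = 28. Since this equals -1 mod 29, Wilson confirms 29 is prime.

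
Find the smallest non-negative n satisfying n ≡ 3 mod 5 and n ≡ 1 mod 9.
M = 5 × 9 = 45. M₁ = 9, y₁ ≡ 4 mod 5. M₂ = 5, y₂ ≡ 2 mod 9. n = 3×9×4 + 1×5×2 ≡ 28 mod 45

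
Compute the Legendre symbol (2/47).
(2/47) = 2^{23} mod 47 = 1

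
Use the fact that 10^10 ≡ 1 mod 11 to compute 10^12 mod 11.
By Fermat: 10^{10} ≡ 1 mod 11. So 10^{12} = 10^{10} · 10^{2} ≡ 10^{2} ≡ 1 mod 11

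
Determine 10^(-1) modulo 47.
Since 47 is prime, by Fermat 10^(-1) ≡ 10^{45} ≡ 33 (mod 47). Verify: 10 × 33 = 330 ≡ 1 (mod 47)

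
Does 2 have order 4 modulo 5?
ord_5(2) divides 4. For each prime q|4: 2^{2}≡4, none ≡ 1. So 2 has order 4 and is a primitive root mod 5.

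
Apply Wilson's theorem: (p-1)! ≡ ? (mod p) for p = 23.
By Wilson's theorem, (22)! ≡ -1 ≡ 22 mod 23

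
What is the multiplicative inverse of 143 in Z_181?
Since 181 is prime, by Fermat 143^(-1) ≡ 143^{179} ≡ 100 (mod 181). Verify: 143 × 100 = 14300 ≡ 1 (mod 181)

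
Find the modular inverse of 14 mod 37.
Since 37 is prime, by Fermat 14^(-1) ≡ 14^{35} ≡ 8 mod 37. Verify: 14 × 8 = 112 ≡ 1 mod 37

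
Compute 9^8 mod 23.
By repeated squaring mod 23: 9^{1}≡9, 9^{2}≡12, 9^{4}≡6, 9^{8}≡13. So 9^{8} ≡ 13 mod 23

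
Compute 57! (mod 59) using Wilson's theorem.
(58)! = (57)! × (58) ≡ -1 (mod 59). So (57)! ≡ -1 × (58)^(-1) ≡ (-1)×(-1) = 1 (mod 59)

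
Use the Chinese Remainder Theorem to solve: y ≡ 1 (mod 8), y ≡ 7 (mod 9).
M = 8 × 9 = 72. M₁ = 9, y₁ ≡ 1 (mod 8). M₂ = 8, y₂ ≡ 8 (mod 9). y = 1×9×1 + 7×8×8 ≡ 25 (mod 72)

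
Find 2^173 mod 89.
Using Fermat: 2^{88} ≡ 1 mod 89. 173 ≡ 85 mod 88. So 2^{173} ≡ 2^{85} ≡ 78 mod 89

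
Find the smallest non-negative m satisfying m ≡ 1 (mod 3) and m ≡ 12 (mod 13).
M = 3 × 13 = 39. M₁ = 13, y₁ ≡ 1 (mod 3). M₂ = 3, y₂ ≡ 9 (mod 13). m = 1×13×1 + 12×3×9 ≡ 25 (mod 39)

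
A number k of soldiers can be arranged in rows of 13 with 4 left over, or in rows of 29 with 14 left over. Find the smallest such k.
M = 13 × 29 = 377. M₁ = 29, y₁ ≡ 9 mod 13. M₂ = 13, y₂ ≡ 9 mod 29. k = 4×29×9 + 14×13×9 ≡ 43 mod 377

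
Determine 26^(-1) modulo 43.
Since 43 is prime, by Fermat 26^(-1) ≡ 26^{41} ≡ 5 mod 43. Verify: 26 × 5 = 130 ≡ 1 mod 43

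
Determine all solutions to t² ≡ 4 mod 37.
The square roots of 4 mod 37 are 35 and 2. Verify: 35² = 1225 ≡ 4 mod 37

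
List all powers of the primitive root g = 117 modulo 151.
117^1, 117^2, ..., 117^{150} mod 151: [117, 99, 107, 137, 23, 124, 12, 45, 131, 76, 134, 125, 129, 144, 87, 62, 6, 98, 141, 38, 67, 138, 140, 72, 119, 31, 3, 49, 146, 19, 109, 69, 70, 36, 135, 91, 77, 100, 73, 85, 130, 110, 35, 18, 143, 121, 114, 50, 112, 118, 65, 55, 93, 9, 147, 136, 57, 25, 56, 59, 108, 103, 122, 80, 149, 68, 104, 88, 28, 105, 54, 127, 61, 40, 150, 34, 52, 44, 14, 128, 27, 139, 106, 20, 75, 17, 26, 22, 7, 64, 89, 145, 53, 10, 113, 84, 13, 11, 79, 32, 120, 148, 102, 5, 132, 42, 82, 81, 115, 16, 60, 74, 51, 78, 66, 21, 41, 116, 133, 8, 30, 37, 101, 39, 33, 86, 96, 58, 142, 4, 15, 94, 126, 95, 92, 43, 48, 29, 71, 2, 83, 47, 63, 123, 46, 97, 24, 90, 111, 1]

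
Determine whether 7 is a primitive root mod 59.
7^{29} ≡ 1 (mod 59) and 29 < 58, so ord_59(7) = 29 ≠ 58 and 7 is not a primitive root.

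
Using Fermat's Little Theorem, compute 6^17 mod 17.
By Fermat: 6^{16} ≡ 1 mod 17. So 6^{17} = 6^{16} · 6^{1} ≡ 6^{1} ≡ 6 mod 17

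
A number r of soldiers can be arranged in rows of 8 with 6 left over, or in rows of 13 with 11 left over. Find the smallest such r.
M = 8 × 13 = 104. M₁ = 13, y₁ ≡ 5 (mod 8). M₂ = 8, y₂ ≡ 5 (mod 13). r = 6×13×5 + 11×8×5 ≡ 102 (mod 104)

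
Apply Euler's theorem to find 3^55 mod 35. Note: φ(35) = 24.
By Euler: 3^{24} ≡ 1 mod 35 since gcd(3, 35) = 1. 55 = 2×24 + 7. So 3^{55} ≡ 3^{7} ≡ 17 mod 35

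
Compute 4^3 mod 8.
4^{3} = 64 ≡ 0 (mod 8)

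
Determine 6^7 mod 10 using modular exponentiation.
By repeated squaring mod 10: 6^{1}≡6, 6^{2}≡6, 6^{4}≡6. Then 6^{7} = 6^{4+2+1} ≡ 6 × 6 × 6 ≡ 6 mod 10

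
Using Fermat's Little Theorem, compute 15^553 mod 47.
By Fermat: 15^{46} ≡ 1 (mod 47). 553 ≡ 1 (mod 46). So 15^{553} ≡ 15^{1} ≡ 15 (mod 47)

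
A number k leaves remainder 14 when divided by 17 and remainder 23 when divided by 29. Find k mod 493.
M = 17 × 29 = 493. M₁ = 29, y₁ ≡ 10 mod 17. M₂ = 17, y₂ ≡ 12 mod 29. k = 14×29×10 + 23×17×12 ≡ 371 mod 493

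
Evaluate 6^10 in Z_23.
By repeated squaring (mod 23): 6^{1}≡6, 6^{2}≡13, 6^{4}≡8, 6^{8}≡18. Then 6^{10} = 6^{8+2} ≡ 18 × 13 ≡ 4 (mod 23)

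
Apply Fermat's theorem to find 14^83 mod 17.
By Fermat: 14^{16} ≡ 1 mod 17. 83 = 5×16 + 3. So 14^{83} ≡ 14^{3} ≡ 7 mod 17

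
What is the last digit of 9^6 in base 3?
By repeated squaring mod 3: 9^{1}≡0, 9^{2}≡0, 9^{4}≡0. Then 9^{6} = 9^{4+2} ≡ 0 × 0 ≡ 0 mod 3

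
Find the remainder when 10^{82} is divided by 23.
By Fermat: 10^{22} ≡ 1 mod 23. 82 = 3×22 + 16. So 10^{82} ≡ 10^{16} ≡ 4 mod 23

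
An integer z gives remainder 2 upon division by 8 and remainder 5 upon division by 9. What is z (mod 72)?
M = 8 × 9 = 72. M₁ = 9, y₁ ≡ 1 (mod 8). M₂ = 8, y₂ ≡ 8 (mod 9). z = 2×9×1 + 5×8×8 ≡ 50 (mod 72)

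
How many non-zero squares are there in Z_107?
Exactly half the non-zero residues mod a prime are QRs: (107-1)/2 = 53.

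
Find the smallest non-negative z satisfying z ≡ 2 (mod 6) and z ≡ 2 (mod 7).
M = 6 × 7 = 42. M₁ = 7, y₁ ≡ 1 (mod 6). M₂ = 6, y₂ ≡ 6 (mod 7). z = 2×7×1 + 2×6×6 ≡ 2 (mod 42)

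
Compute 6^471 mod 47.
Using Fermat: 6^{46} ≡ 1 mod 47. 471 ≡ 11 mod 46. So 6^{471} ≡ 6^{11} ≡ 14 mod 47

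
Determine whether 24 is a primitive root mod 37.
ord_37(24) divides 36. For each prime q|36: 24^{18}≡36, 24^{12}≡10, none ≡ 1. So 24 has order 36 and is a primitive root mod 37.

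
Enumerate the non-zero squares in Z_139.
Squares in Z_139*: {1, 4, 5, 6, 7, 9, 11, 13, 16, 20, 24, 25, 28, 29, 30, 31, 34, 35, 36, 37, 38, 41, 42, 44, 45, 46, 47, 49, 51, 52, 54, 55, 57, 63, 64, 65, 66, 67, 69, 71, 77, 78, 79, 80, 81, 83, 86, 89, 91, 96, 99, 100, 106, 107, 112, 113, 116, 117, 118, 120, 121, 122, 124, 125, 127, 129, 131, 136, 137}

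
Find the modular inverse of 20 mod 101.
Since 101 is prime, by Fermat 20^(-1) ≡ 20^{99} ≡ 96 (mod 101). Verify: 20 × 96 = 1920 ≡ 1 (mod 101)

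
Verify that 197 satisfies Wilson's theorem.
(196)! mod 197 = 196. Since this equals -1 (mod 197), Wilson confirms 197 is prime.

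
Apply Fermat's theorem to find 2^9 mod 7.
By Fermat: 2^{6} ≡ 1 mod 7. So 2^{9} = 2^{6} · 2^{3} ≡ 2^{3} ≡ 1 mod 7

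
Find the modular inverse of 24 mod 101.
Since 101 is prime, by Fermat 24^(-1) ≡ 24^{99} ≡ 80 (mod 101). Verify: 24 × 80 = 1920 ≡ 1 (mod 101)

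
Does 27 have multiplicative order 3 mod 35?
Powers of 27 mod 35: 27^1≡27, 27^2≡29, 27^3≡13, 27^4≡1. 27^3≡13≢1, so ord ≠ 3. No, the actual order is 4.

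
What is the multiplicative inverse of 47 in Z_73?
Since 73 is prime, by Fermat 47^(-1) ≡ 47^{71} ≡ 14 mod 73. Verify: 47 × 14 = 658 ≡ 1 mod 73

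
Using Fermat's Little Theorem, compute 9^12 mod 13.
By Fermat's Little Theorem, 9^{12} ≡ 1 (mod 13) since 13 is prime and gcd(9, 13) = 1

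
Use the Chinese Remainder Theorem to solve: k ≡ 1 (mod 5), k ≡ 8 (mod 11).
M = 5 × 11 = 55. M₁ = 11, y₁ ≡ 1 (mod 5). M₂ = 5, y₂ ≡ 9 (mod 11). k = 1×11×1 + 8×5×9 ≡ 41 (mod 55)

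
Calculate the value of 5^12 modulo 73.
By repeated squaring (mod 73): 5^{1}≡5, 5^{2}≡25, 5^{4}≡41, 5^{8}≡2. Then 5^{12} = 5^{8+4} ≡ 2 × 41 ≡ 9 (mod 73)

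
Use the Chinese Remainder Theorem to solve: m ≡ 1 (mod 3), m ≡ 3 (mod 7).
M = 3 × 7 = 21. M₁ = 7, y₁ ≡ 1 (mod 3). M₂ = 3, y₂ ≡ 5 (mod 7). m = 1×7×1 + 3×3×5 ≡ 10 (mod 21)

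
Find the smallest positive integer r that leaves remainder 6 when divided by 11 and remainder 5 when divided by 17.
M = 11 × 17 = 187. M₁ = 17, y₁ ≡ 2 (mod 11). M₂ = 11, y₂ ≡ 14 (mod 17). r = 6×17×2 + 5×11×14 ≡ 39 (mod 187)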